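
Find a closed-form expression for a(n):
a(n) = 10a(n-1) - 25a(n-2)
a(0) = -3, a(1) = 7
Characteristic equation: x² - 10x + 25 = 0, which is (x - (5))².
Repeated root r = 5.
General solution: a(n) = (A + Bn)·(5)^n.
From a(0) = -3: A = -3.
From a(1) = 7: (A + B)·(5) = 7 ⇒ B = \frac{22}{5}.
So a(n) = \left(\frac{22 n}{5} - 3\right) \cdot (5)^n.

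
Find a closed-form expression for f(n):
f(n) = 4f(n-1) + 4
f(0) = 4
First-order linear non-homogeneous.
Homogeneous solution: f_h(n) = A·(4)^n.
Try constant particular solution f_p = K: K = 4K + 4 ⇒ K = - \frac{4}{3}.
General: f(n) = A·(4)^n - \frac{4}{3}.
Apply f(0) = 4: A - \frac{4}{3} = 4 ⇒ A = \frac{16}{3}.
So f(n) = \frac{16 \cdot 4^{n}}{3} - \frac{4}{3}.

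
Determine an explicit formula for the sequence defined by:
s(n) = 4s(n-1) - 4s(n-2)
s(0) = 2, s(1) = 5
Characteristic equation: x² - 4x + 4 = 0, which is (x - (2))².
Repeated root r = 2.
General solution: s(n) = (A + Bn)·(2)^n.
From s(0) = 2: A = 2.
From s(1) = 5: (A + B)·(2) = 5 ⇒ B = \frac{1}{2}.
So s(n) = \left(\frac{n}{2} + 2\right) \cdot (2)^n.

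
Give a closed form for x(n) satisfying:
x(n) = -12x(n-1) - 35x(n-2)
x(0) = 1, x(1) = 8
Characteristic equation: x² + 12x + 35 = 0, which factors as (x - (-5))(x - (-7)) = 0.
Roots r₁ = -5, r₂ = -7 (distinct).
General solution: x(n) = A·(-5)^n + B·(-7)^n.
From x(0) = 1: A + B = 1.
From x(1) = 8: -5A - 7B = 8.
Solving: A = \frac{15}{2}, B = - \frac{13}{2}.
So x(n) = \frac{15 \left(-5\right)^{n}}{2} - \frac{13 \left(-7\right)^{n}}{2}.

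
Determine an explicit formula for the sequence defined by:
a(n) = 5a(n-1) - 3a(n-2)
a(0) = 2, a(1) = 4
Characteristic equation: x² - 5x + 3 = 0.
Discriminant Δ = (5)² + 4·(-3) = 13.
Roots r₁,₂ = (5 ± √13)/2, so r₁ = \frac{\sqrt{13}}{2} + \frac{5}{2}, r₂ = \frac{5}{2} - \frac{\sqrt{13}}{2}.
General solution: a(n) = A·r₁^n + B·r₂^n.
From the initial conditions, A + B = 2 and r₁A + r₂B = 4.
Since r₁ - r₂ = √13: A = (4 - (2)r₂)/√13 = 1 - \frac{\sqrt{13}}{13}, and B = 2 - A = \frac{\sqrt{13}}{13} + 1.
So a(n) = \left(1 - \frac{\sqrt{13}}{13}\right)\left(\frac{\sqrt{13}}{2} + \frac{5}{2}\right)^n + \left(\frac{\sqrt{13}}{13} + 1\right)\left(\frac{5}{2} - \frac{\sqrt{13}}{2}\right)^n.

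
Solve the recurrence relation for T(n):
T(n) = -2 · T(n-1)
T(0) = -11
Pure geometric recurrence with ratio -2.
By induction T(n) = T(0) · (-2)^n = - 11 \left(-2\right)^{n}.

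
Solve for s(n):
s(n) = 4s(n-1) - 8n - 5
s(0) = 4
First-order linear with linear forcing.
Homogeneous solution: s_h(n) = A·(4)^n.
Try particular s_p(n) = pn + q. Substituting:
  pn + q = 4(p(n-1) + q) - 8n - 5.
Matching the n-coefficient: p = 4p - 8 ⇒ p = \frac{8}{3}.
Matching constants: q = -4p + 4q - 5 ⇒ q = \frac{47}{9}.
General: s(n) = A·(4)^n + \frac{8 n}{3} + \frac{47}{9}.
Apply s(0) = 4: A + \frac{47}{9} = 4 ⇒ A = - \frac{11}{9}.
So s(n) = - \frac{11 \cdot 4^{n}}{9} + \frac{8 n}{3} + \frac{47}{9}.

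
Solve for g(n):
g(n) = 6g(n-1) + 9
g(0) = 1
First-order linear non-homogeneous.
Homogeneous solution: g_h(n) = A·(6)^n.
Try constant particular solution g_p = K: K = 6K + 9 ⇒ K = - \frac{9}{5}.
General: g(n) = A·(6)^n - \frac{9}{5}.
Apply g(0) = 1: A - \frac{9}{5} = 1 ⇒ A = \frac{14}{5}.
So g(n) = \frac{14 \cdot 6^{n}}{5} - \frac{9}{5}.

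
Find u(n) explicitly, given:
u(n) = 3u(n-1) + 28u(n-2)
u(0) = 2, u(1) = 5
Characteristic equation: x² - 3x - 28 = 0, which factors as (x - (-4))(x - (7)) = 0.
Roots r₁ = -4, r₂ = 7 (distinct).
General solution: u(n) = A·(-4)^n + B·(7)^n.
From u(0) = 2: A + B = 2.
From u(1) = 5: -4A + 7B = 5.
Solving: A = \frac{9}{11}, B = \frac{13}{11}.
So u(n) = \frac{9 \left(-4\right)^{n}}{11} + \frac{13 \cdot 7^{n}}{11}.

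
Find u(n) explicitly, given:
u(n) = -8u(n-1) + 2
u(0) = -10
First-order linear non-homogeneous.
Homogeneous solution: u_h(n) = A·(-8)^n.
Try constant particular solution u_p = K: K = -8K + 2 ⇒ K = \frac{2}{9}.
General: u(n) = A·(-8)^n + \frac{2}{9}.
Apply u(0) = -10: A + \frac{2}{9} = -10 ⇒ A = - \frac{92}{9}.
So u(n) = \frac{2}{9} - \frac{92 \left(-8\right)^{n}}{9}.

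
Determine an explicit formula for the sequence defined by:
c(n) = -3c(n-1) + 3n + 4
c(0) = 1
First-order linear with linear forcing.
Homogeneous solution: c_h(n) = A·(-3)^n.
Try particular c_p(n) = pn + q. Substituting:
  pn + q = -3(p(n-1) + q) + 3n + 4.
Matching the n-coefficient: p = -3p + 3 ⇒ p = \frac{3}{4}.
Matching constants: q = 3p - 3q + 4 ⇒ q = \frac{25}{16}.
General: c(n) = A·(-3)^n + \frac{3 n}{4} + \frac{25}{16}.
Apply c(0) = 1: A + \frac{25}{16} = 1 ⇒ A = - \frac{9}{16}.
So c(n) = - \frac{9 \left(-3\right)^{n}}{16} + \frac{3 n}{4} + \frac{25}{16}.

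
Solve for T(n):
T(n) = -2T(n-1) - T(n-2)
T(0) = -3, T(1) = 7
Characteristic equation: x² + 2x + 1 = 0, which is (x - (-1))².
Repeated root r = -1.
General solution: T(n) = (A + Bn)·(-1)^n.
From T(0) = -3: A = -3.
From T(1) = 7: (A + B)·(-1) = 7 ⇒ B = -4.
So T(n) = \left(- 4 n - 3\right) \cdot (-1)^n.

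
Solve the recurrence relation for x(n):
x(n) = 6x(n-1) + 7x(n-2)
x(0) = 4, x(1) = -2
Characteristic equation: x² - 6x - 7 = 0, which factors as (x - (-1))(x - (7)) = 0.
Roots r₁ = -1, r₂ = 7 (distinct).
General solution: x(n) = A·(-1)^n + B·(7)^n.
From x(0) = 4: A + B = 4.
From x(1) = -2: -A + 7B = -2.
Solving: A = \frac{15}{4}, B = \frac{1}{4}.
So x(n) = \frac{15 \left(-1\right)^{n}}{4} + \frac{7^{n}}{4}.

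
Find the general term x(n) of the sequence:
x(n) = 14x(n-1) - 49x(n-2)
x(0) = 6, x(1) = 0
Characteristic equation: x² - 14x + 49 = 0, which is (x - (7))².
Repeated root r = 7.
General solution: x(n) = (A + Bn)·(7)^n.
From x(0) = 6: A = 6.
From x(1) = 0: (A + B)·(7) = 0 ⇒ B = -6.
So x(n) = \left(6 - 6 n\right) \cdot (7)^n.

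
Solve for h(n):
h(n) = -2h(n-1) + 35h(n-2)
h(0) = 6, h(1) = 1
Characteristic equation: x² + 2x - 35 = 0, which factors as (x - (5))(x - (-7)) = 0.
Roots r₁ = 5, r₂ = -7 (distinct).
General solution: h(n) = A·(5)^n + B·(-7)^n.
From h(0) = 6: A + B = 6.
From h(1) = 1: 5A - 7B = 1.
Solving: A = \frac{43}{12}, B = \frac{29}{12}.
So h(n) = \frac{29 \left(-7\right)^{n}}{12} + \frac{43 \cdot 5^{n}}{12}.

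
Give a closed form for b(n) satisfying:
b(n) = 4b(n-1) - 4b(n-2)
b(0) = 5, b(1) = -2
Characteristic equation: x² - 4x + 4 = 0, which is (x - (2))².
Repeated root r = 2.
General solution: b(n) = (A + Bn)·(2)^n.
From b(0) = 5: A = 5.
From b(1) = -2: (A + B)·(2) = -2 ⇒ B = -6.
So b(n) = \left(5 - 6 n\right) \cdot (2)^n.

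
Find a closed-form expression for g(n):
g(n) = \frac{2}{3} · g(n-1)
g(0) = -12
Pure geometric recurrence with ratio \frac{2}{3}.
By induction g(n) = g(0) · (\frac{2}{3})^n = - 12 \left(\frac{2}{3}\right)^{n}.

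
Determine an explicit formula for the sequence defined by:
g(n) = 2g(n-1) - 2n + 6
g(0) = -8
First-order linear with linear forcing.
Homogeneous solution: g_h(n) = A·(2)^n.
Try particular g_p(n) = pn + q. Substituting:
  pn + q = 2(p(n-1) + q) - 2n + 6.
Matching the n-coefficient: p = 2p - 2 ⇒ p = 2.
Matching constants: q = -2p + 2q + 6 ⇒ q = -2.
General: g(n) = A·(2)^n + 2 n - 2.
Apply g(0) = -8: A - 2 = -8 ⇒ A = -6.
So g(n) = - 6 \cdot 2^{n} + 2 n - 2.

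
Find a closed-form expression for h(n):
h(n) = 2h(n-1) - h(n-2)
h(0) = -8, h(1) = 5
Characteristic equation: x² - 2x + 1 = 0, which is (x - (1))².
Repeated root r = 1.
General solution: h(n) = (A + Bn)·(1)^n.
From h(0) = -8: A = -8.
From h(1) = 5: (A + B)·(1) = 5 ⇒ B = 13.
So h(n) = \left(13 n - 8\right) \cdot (1)^n.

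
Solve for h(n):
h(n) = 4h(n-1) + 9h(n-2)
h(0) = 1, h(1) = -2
Characteristic equation: x² - 4x - 9 = 0.
Discriminant Δ = (4)² + 4·(9) = 52.
Roots r₁,₂ = (4 ± √52)/2, so r₁ = 2 + \sqrt{13}, r₂ = 2 - \sqrt{13}.
General solution: h(n) = A·r₁^n + B·r₂^n.
From the initial conditions, A + B = 1 and r₁A + r₂B = -2.
Since r₁ - r₂ = √52: A = (-2 - (1)r₂)/√52 = \frac{1}{2} - \frac{2 \sqrt{13}}{13}, and B = 1 - A = \frac{1}{2} + \frac{2 \sqrt{13}}{13}.
So h(n) = \left(\frac{1}{2} - \frac{2 \sqrt{13}}{13}\right)\left(2 + \sqrt{13}\right)^n + \left(\frac{1}{2} + \frac{2 \sqrt{13}}{13}\right)\left(2 - \sqrt{13}\right)^n.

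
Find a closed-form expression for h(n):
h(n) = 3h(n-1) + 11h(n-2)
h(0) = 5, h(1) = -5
Characteristic equation: x² - 3x - 11 = 0.
Discriminant Δ = (3)² + 4·(11) = 53.
Roots r₁,₂ = (3 ± √53)/2, so r₁ = \frac{3}{2} + \frac{\sqrt{53}}{2}, r₂ = \frac{3}{2} - \frac{\sqrt{53}}{2}.
General solution: h(n) = A·r₁^n + B·r₂^n.
From the initial conditions, A + B = 5 and r₁A + r₂B = -5.
Since r₁ - r₂ = √53: A = (-5 - (5)r₂)/√53 = \frac{5}{2} - \frac{25 \sqrt{53}}{106}, and B = 5 - A = \frac{25 \sqrt{53}}{106} + \frac{5}{2}.
So h(n) = \left(\frac{5}{2} - \frac{25 \sqrt{53}}{106}\right)\left(\frac{3}{2} + \frac{\sqrt{53}}{2}\right)^n + \left(\frac{25 \sqrt{53}}{106} + \frac{5}{2}\right)\left(\frac{3}{2} - \frac{\sqrt{53}}{2}\right)^n.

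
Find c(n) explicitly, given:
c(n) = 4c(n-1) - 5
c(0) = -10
First-order linear non-homogeneous.
Homogeneous solution: c_h(n) = A·(4)^n.
Try constant particular solution c_p = K: K = 4K - 5 ⇒ K = \frac{5}{3}.
General: c(n) = A·(4)^n + \frac{5}{3}.
Apply c(0) = -10: A + \frac{5}{3} = -10 ⇒ A = - \frac{35}{3}.
So c(n) = \frac{5}{3} - \frac{35 \cdot 4^{n}}{3}.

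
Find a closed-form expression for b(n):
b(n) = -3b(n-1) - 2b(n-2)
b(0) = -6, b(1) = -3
Characteristic equation: x² + 3x + 2 = 0, which factors as (x - (-2))(x - (-1)) = 0.
Roots r₁ = -2, r₂ = -1 (distinct).
General solution: b(n) = A·(-2)^n + B·(-1)^n.
From b(0) = -6: A + B = -6.
From b(1) = -3: -2A - B = -3.
Solving: A = 9, B = -15.
So b(n) = - 15 \left(-1\right)^{n} + 9 \left(-2\right)^{n}.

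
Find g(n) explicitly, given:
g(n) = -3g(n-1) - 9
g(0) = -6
First-order linear non-homogeneous.
Homogeneous solution: g_h(n) = A·(-3)^n.
Try constant particular solution g_p = K: K = -3K - 9 ⇒ K = - \frac{9}{4}.
General: g(n) = A·(-3)^n - \frac{9}{4}.
Apply g(0) = -6: A - \frac{9}{4} = -6 ⇒ A = - \frac{15}{4}.
So g(n) = - \frac{15 \left(-3\right)^{n}}{4} - \frac{9}{4}.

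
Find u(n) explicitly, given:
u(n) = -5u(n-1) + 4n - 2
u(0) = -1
First-order linear with linear forcing.
Homogeneous solution: u_h(n) = A·(-5)^n.
Try particular u_p(n) = pn + q. Substituting:
  pn + q = -5(p(n-1) + q) + 4n - 2.
Matching the n-coefficient: p = -5p + 4 ⇒ p = \frac{2}{3}.
Matching constants: q = 5p - 5q - 2 ⇒ q = \frac{2}{9}.
General: u(n) = A·(-5)^n + \frac{2 n}{3} + \frac{2}{9}.
Apply u(0) = -1: A + \frac{2}{9} = -1 ⇒ A = - \frac{11}{9}.
So u(n) = - \frac{11 \left(-5\right)^{n}}{9} + \frac{2 n}{3} + \frac{2}{9}.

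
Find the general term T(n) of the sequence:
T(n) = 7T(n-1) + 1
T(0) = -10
First-order linear non-homogeneous.
Homogeneous solution: T_h(n) = A·(7)^n.
Try constant particular solution T_p = K: K = 7K + 1 ⇒ K = - \frac{1}{6}.
General: T(n) = A·(7)^n - \frac{1}{6}.
Apply T(0) = -10: A - \frac{1}{6} = -10 ⇒ A = - \frac{59}{6}.
So T(n) = - \frac{59 \cdot 7^{n}}{6} - \frac{1}{6}.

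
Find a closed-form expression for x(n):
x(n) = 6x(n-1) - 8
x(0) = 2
First-order linear non-homogeneous.
Homogeneous solution: x_h(n) = A·(6)^n.
Try constant particular solution x_p = K: K = 6K - 8 ⇒ K = \frac{8}{5}.
General: x(n) = A·(6)^n + \frac{8}{5}.
Apply x(0) = 2: A + \frac{8}{5} = 2 ⇒ A = \frac{2}{5}.
So x(n) = \frac{2 \cdot 6^{n}}{5} + \frac{8}{5}.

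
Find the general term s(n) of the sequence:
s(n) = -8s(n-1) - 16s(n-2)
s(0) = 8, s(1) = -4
Characteristic equation: x² + 8x + 16 = 0, which is (x - (-4))².
Repeated root r = -4.
General solution: s(n) = (A + Bn)·(-4)^n.
From s(0) = 8: A = 8.
From s(1) = -4: (A + B)·(-4) = -4 ⇒ B = -7.
So s(n) = \left(8 - 7 n\right) \cdot (-4)^n.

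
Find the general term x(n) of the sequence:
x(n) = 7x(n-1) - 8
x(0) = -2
First-order linear non-homogeneous.
Homogeneous solution: x_h(n) = A·(7)^n.
Try constant particular solution x_p = K: K = 7K - 8 ⇒ K = \frac{4}{3}.
General: x(n) = A·(7)^n + \frac{4}{3}.
Apply x(0) = -2: A + \frac{4}{3} = -2 ⇒ A = - \frac{10}{3}.
So x(n) = \frac{4}{3} - \frac{10 \cdot 7^{n}}{3}.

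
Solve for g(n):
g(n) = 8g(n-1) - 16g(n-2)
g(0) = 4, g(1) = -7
Characteristic equation: x² - 8x + 16 = 0, which is (x - (4))².
Repeated root r = 4.
General solution: g(n) = (A + Bn)·(4)^n.
From g(0) = 4: A = 4.
From g(1) = -7: (A + B)·(4) = -7 ⇒ B = - \frac{23}{4}.
So g(n) = \left(4 - \frac{23 n}{4}\right) \cdot (4)^n.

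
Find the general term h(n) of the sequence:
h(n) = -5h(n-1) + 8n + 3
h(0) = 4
First-order linear with linear forcing.
Homogeneous solution: h_h(n) = A·(-5)^n.
Try particular h_p(n) = pn + q. Substituting:
  pn + q = -5(p(n-1) + q) + 8n + 3.
Matching the n-coefficient: p = -5p + 8 ⇒ p = \frac{4}{3}.
Matching constants: q = 5p - 5q + 3 ⇒ q = \frac{29}{18}.
General: h(n) = A·(-5)^n + \frac{4 n}{3} + \frac{29}{18}.
Apply h(0) = 4: A + \frac{29}{18} = 4 ⇒ A = \frac{43}{18}.
So h(n) = \frac{43 \left(-5\right)^{n}}{18} + \frac{4 n}{3} + \frac{29}{18}.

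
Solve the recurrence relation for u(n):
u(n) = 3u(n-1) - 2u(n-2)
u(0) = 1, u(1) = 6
Characteristic equation: x² - 3x + 2 = 0, which factors as (x - (1))(x - (2)) = 0.
Roots r₁ = 1, r₂ = 2 (distinct).
General solution: u(n) = A·(1)^n + B·(2)^n.
From u(0) = 1: A + B = 1.
From u(1) = 6: A + 2B = 6.
Solving: A = -4, B = 5.
So u(n) = 5 \cdot 2^{n} - 4.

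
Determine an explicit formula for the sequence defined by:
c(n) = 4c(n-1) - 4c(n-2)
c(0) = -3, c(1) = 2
Characteristic equation: x² - 4x + 4 = 0, which is (x - (2))².
Repeated root r = 2.
General solution: c(n) = (A + Bn)·(2)^n.
From c(0) = -3: A = -3.
From c(1) = 2: (A + B)·(2) = 2 ⇒ B = 4.
So c(n) = \left(4 n - 3\right) \cdot (2)^n.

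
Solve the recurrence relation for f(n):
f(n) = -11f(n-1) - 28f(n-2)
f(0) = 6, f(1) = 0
Characteristic equation: x² + 11x + 28 = 0, which factors as (x - (-7))(x - (-4)) = 0.
Roots r₁ = -7, r₂ = -4 (distinct).
General solution: f(n) = A·(-7)^n + B·(-4)^n.
From f(0) = 6: A + B = 6.
From f(1) = 0: -7A - 4B = 0.
Solving: A = -8, B = 14.
So f(n) = 14 \left(-4\right)^{n} - 8 \left(-7\right)^{n}.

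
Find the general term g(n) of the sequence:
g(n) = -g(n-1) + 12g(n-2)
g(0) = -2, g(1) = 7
Characteristic equation: x² + x - 12 = 0, which factors as (x - (-4))(x - (3)) = 0.
Roots r₁ = -4, r₂ = 3 (distinct).
General solution: g(n) = A·(-4)^n + B·(3)^n.
From g(0) = -2: A + B = -2.
From g(1) = 7: -4A + 3B = 7.
Solving: A = - \frac{13}{7}, B = - \frac{1}{7}.
So g(n) = - \frac{13 \left(-4\right)^{n}}{7} - \frac{3^{n}}{7}.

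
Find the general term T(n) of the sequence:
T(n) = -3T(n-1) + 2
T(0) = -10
First-order linear non-homogeneous.
Homogeneous solution: T_h(n) = A·(-3)^n.
Try constant particular solution T_p = K: K = -3K + 2 ⇒ K = \frac{1}{2}.
General: T(n) = A·(-3)^n + \frac{1}{2}.
Apply T(0) = -10: A + \frac{1}{2} = -10 ⇒ A = - \frac{21}{2}.
So T(n) = \frac{1}{2} - \frac{21 \left(-3\right)^{n}}{2}.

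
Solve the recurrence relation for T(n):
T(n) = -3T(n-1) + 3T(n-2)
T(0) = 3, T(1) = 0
Characteristic equation: x² + 3x - 3 = 0.
Discriminant Δ = (-3)² + 4·(3) = 21.
Roots r₁,₂ = (-3 ± √21)/2, so r₁ = - \frac{3}{2} + \frac{\sqrt{21}}{2}, r₂ = - \frac{\sqrt{21}}{2} - \frac{3}{2}.
General solution: T(n) = A·r₁^n + B·r₂^n.
From the initial conditions, A + B = 3 and r₁A + r₂B = 0.
Since r₁ - r₂ = √21: A = (0 - (3)r₂)/√21 = \frac{3 \sqrt{21}}{14} + \frac{3}{2}, and B = 3 - A = \frac{3}{2} - \frac{3 \sqrt{21}}{14}.
So T(n) = \left(\frac{3 \sqrt{21}}{14} + \frac{3}{2}\right)\left(- \frac{3}{2} + \frac{\sqrt{21}}{2}\right)^n + \left(\frac{3}{2} - \frac{3 \sqrt{21}}{14}\right)\left(- \frac{\sqrt{21}}{2} - \frac{3}{2}\right)^n.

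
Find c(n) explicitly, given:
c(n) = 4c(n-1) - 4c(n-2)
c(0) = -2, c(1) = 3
Characteristic equation: x² - 4x + 4 = 0, which is (x - (2))².
Repeated root r = 2.
General solution: c(n) = (A + Bn)·(2)^n.
From c(0) = -2: A = -2.
From c(1) = 3: (A + B)·(2) = 3 ⇒ B = \frac{7}{2}.
So c(n) = \left(\frac{7 n}{2} - 2\right) \cdot (2)^n.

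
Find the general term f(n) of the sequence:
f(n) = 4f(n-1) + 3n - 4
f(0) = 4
First-order linear with linear forcing.
Homogeneous solution: f_h(n) = A·(4)^n.
Try particular f_p(n) = pn + q. Substituting:
  pn + q = 4(p(n-1) + q) + 3n - 4.
Matching the n-coefficient: p = 4p + 3 ⇒ p = -1.
Matching constants: q = -4p + 4q - 4 ⇒ q = 0.
General: f(n) = A·(4)^n - n + 0.
Apply f(0) = 4: A + 0 = 4 ⇒ A = 4.
So f(n) = 4 \cdot 4^{n} - n.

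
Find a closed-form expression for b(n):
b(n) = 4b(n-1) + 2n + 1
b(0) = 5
First-order linear with linear forcing.
Homogeneous solution: b_h(n) = A·(4)^n.
Try particular b_p(n) = pn + q. Substituting:
  pn + q = 4(p(n-1) + q) + 2n + 1.
Matching the n-coefficient: p = 4p + 2 ⇒ p = - \frac{2}{3}.
Matching constants: q = -4p + 4q + 1 ⇒ q = - \frac{11}{9}.
General: b(n) = A·(4)^n - \frac{2 n}{3} - \frac{11}{9}.
Apply b(0) = 5: A - \frac{11}{9} = 5 ⇒ A = \frac{56}{9}.
So b(n) = \frac{56 \cdot 4^{n}}{9} - \frac{2 n}{3} - \frac{11}{9}.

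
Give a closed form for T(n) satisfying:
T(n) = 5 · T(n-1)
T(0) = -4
Pure geometric recurrence with ratio 5.
By induction T(n) = T(0) · (5)^n = - 4 \cdot 5^{n}.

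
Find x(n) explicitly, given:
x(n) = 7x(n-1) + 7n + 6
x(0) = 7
First-order linear with linear forcing.
Homogeneous solution: x_h(n) = A·(7)^n.
Try particular x_p(n) = pn + q. Substituting:
  pn + q = 7(p(n-1) + q) + 7n + 6.
Matching the n-coefficient: p = 7p + 7 ⇒ p = - \frac{7}{6}.
Matching constants: q = -7p + 7q + 6 ⇒ q = - \frac{85}{36}.
General: x(n) = A·(7)^n - \frac{7 n}{6} - \frac{85}{36}.
Apply x(0) = 7: A - \frac{85}{36} = 7 ⇒ A = \frac{337}{36}.
So x(n) = \frac{337 \cdot 7^{n}}{36} - \frac{7 n}{6} - \frac{85}{36}.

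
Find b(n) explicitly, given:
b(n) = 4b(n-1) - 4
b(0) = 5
First-order linear non-homogeneous.
Homogeneous solution: b_h(n) = A·(4)^n.
Try constant particular solution b_p = K: K = 4K - 4 ⇒ K = \frac{4}{3}.
General: b(n) = A·(4)^n + \frac{4}{3}.
Apply b(0) = 5: A + \frac{4}{3} = 5 ⇒ A = \frac{11}{3}.
So b(n) = \frac{11 \cdot 4^{n}}{3} + \frac{4}{3}.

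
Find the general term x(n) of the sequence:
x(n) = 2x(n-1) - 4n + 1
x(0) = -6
First-order linear with linear forcing.
Homogeneous solution: x_h(n) = A·(2)^n.
Try particular x_p(n) = pn + q. Substituting:
  pn + q = 2(p(n-1) + q) - 4n + 1.
Matching the n-coefficient: p = 2p - 4 ⇒ p = 4.
Matching constants: q = -2p + 2q + 1 ⇒ q = 7.
General: x(n) = A·(2)^n + 4 n + 7.
Apply x(0) = -6: A + 7 = -6 ⇒ A = -13.
So x(n) = - 13 \cdot 2^{n} + 4 n + 7.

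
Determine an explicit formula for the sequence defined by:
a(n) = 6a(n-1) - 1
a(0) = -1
First-order linear non-homogeneous.
Homogeneous solution: a_h(n) = A·(6)^n.
Try constant particular solution a_p = K: K = 6K - 1 ⇒ K = \frac{1}{5}.
General: a(n) = A·(6)^n + \frac{1}{5}.
Apply a(0) = -1: A + \frac{1}{5} = -1 ⇒ A = - \frac{6}{5}.
So a(n) = \frac{1}{5} - \frac{6 \cdot 6^{n}}{5}.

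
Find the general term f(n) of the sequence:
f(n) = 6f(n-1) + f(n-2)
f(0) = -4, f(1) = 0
Characteristic equation: x² - 6x - 1 = 0.
Discriminant Δ = (6)² + 4·(1) = 40.
Roots r₁,₂ = (6 ± √40)/2, so r₁ = 3 + \sqrt{10}, r₂ = 3 - \sqrt{10}.
General solution: f(n) = A·r₁^n + B·r₂^n.
From the initial conditions, A + B = -4 and r₁A + r₂B = 0.
Since r₁ - r₂ = √40: A = (0 - (-4)r₂)/√40 = -2 + \frac{3 \sqrt{10}}{5}, and B = -4 - A = -2 - \frac{3 \sqrt{10}}{5}.
So f(n) = \left(-2 + \frac{3 \sqrt{10}}{5}\right)\left(3 + \sqrt{10}\right)^n + \left(-2 - \frac{3 \sqrt{10}}{5}\right)\left(3 - \sqrt{10}\right)^n.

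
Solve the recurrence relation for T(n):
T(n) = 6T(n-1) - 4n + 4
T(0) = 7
First-order linear with linear forcing.
Homogeneous solution: T_h(n) = A·(6)^n.
Try particular T_p(n) = pn + q. Substituting:
  pn + q = 6(p(n-1) + q) - 4n + 4.
Matching the n-coefficient: p = 6p - 4 ⇒ p = \frac{4}{5}.
Matching constants: q = -6p + 6q + 4 ⇒ q = \frac{4}{25}.
General: T(n) = A·(6)^n + \frac{4 n}{5} + \frac{4}{25}.
Apply T(0) = 7: A + \frac{4}{25} = 7 ⇒ A = \frac{171}{25}.
So T(n) = \frac{171 \cdot 6^{n}}{25} + \frac{4 n}{5} + \frac{4}{25}.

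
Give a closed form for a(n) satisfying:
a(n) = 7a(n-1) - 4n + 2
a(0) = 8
First-order linear with linear forcing.
Homogeneous solution: a_h(n) = A·(7)^n.
Try particular a_p(n) = pn + q. Substituting:
  pn + q = 7(p(n-1) + q) - 4n + 2.
Matching the n-coefficient: p = 7p - 4 ⇒ p = \frac{2}{3}.
Matching constants: q = -7p + 7q + 2 ⇒ q = \frac{4}{9}.
General: a(n) = A·(7)^n + \frac{2 n}{3} + \frac{4}{9}.
Apply a(0) = 8: A + \frac{4}{9} = 8 ⇒ A = \frac{68}{9}.
So a(n) = \frac{68 \cdot 7^{n}}{9} + \frac{2 n}{3} + \frac{4}{9}.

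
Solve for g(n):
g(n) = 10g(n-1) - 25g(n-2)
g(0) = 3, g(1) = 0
Characteristic equation: x² - 10x + 25 = 0, which is (x - (5))².
Repeated root r = 5.
General solution: g(n) = (A + Bn)·(5)^n.
From g(0) = 3: A = 3.
From g(1) = 0: (A + B)·(5) = 0 ⇒ B = -3.
So g(n) = \left(3 - 3 n\right) \cdot (5)^n.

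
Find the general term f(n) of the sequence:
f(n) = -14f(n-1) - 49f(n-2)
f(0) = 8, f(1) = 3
Characteristic equation: x² + 14x + 49 = 0, which is (x - (-7))².
Repeated root r = -7.
General solution: f(n) = (A + Bn)·(-7)^n.
From f(0) = 8: A = 8.
From f(1) = 3: (A + B)·(-7) = 3 ⇒ B = - \frac{59}{7}.
So f(n) = \left(8 - \frac{59 n}{7}\right) \cdot (-7)^n.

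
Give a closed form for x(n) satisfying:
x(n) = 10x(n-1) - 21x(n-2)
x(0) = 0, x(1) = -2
Characteristic equation: x² - 10x + 21 = 0, which factors as (x - (7))(x - (3)) = 0.
Roots r₁ = 7, r₂ = 3 (distinct).
General solution: x(n) = A·(7)^n + B·(3)^n.
From x(0) = 0: A + B = 0.
From x(1) = -2: 7A + 3B = -2.
Solving: A = - \frac{1}{2}, B = \frac{1}{2}.
So x(n) = \frac{3^{n}}{2} - \frac{7^{n}}{2}.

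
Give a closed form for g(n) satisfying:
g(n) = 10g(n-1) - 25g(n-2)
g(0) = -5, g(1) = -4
Characteristic equation: x² - 10x + 25 = 0, which is (x - (5))².
Repeated root r = 5.
General solution: g(n) = (A + Bn)·(5)^n.
From g(0) = -5: A = -5.
From g(1) = -4: (A + B)·(5) = -4 ⇒ B = \frac{21}{5}.
So g(n) = \left(\frac{21 n}{5} - 5\right) \cdot (5)^n.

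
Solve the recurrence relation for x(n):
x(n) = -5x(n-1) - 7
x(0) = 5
First-order linear non-homogeneous.
Homogeneous solution: x_h(n) = A·(-5)^n.
Try constant particular solution x_p = K: K = -5K - 7 ⇒ K = - \frac{7}{6}.
General: x(n) = A·(-5)^n - \frac{7}{6}.
Apply x(0) = 5: A - \frac{7}{6} = 5 ⇒ A = \frac{37}{6}.
So x(n) = \frac{37 \left(-5\right)^{n}}{6} - \frac{7}{6}.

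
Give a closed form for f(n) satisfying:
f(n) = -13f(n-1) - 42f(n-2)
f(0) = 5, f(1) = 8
Characteristic equation: x² + 13x + 42 = 0, which factors as (x - (-6))(x - (-7)) = 0.
Roots r₁ = -6, r₂ = -7 (distinct).
General solution: f(n) = A·(-6)^n + B·(-7)^n.
From f(0) = 5: A + B = 5.
From f(1) = 8: -6A - 7B = 8.
Solving: A = 43, B = -38.
So f(n) = 43 \left(-6\right)^{n} - 38 \left(-7\right)^{n}.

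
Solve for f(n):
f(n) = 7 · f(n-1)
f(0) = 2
Pure geometric recurrence with ratio 7.
By induction f(n) = f(0) · (7)^n = 2 \cdot 7^{n}.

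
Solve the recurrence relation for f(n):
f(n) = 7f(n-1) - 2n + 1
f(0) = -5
First-order linear with linear forcing.
Homogeneous solution: f_h(n) = A·(7)^n.
Try particular f_p(n) = pn + q. Substituting:
  pn + q = 7(p(n-1) + q) - 2n + 1.
Matching the n-coefficient: p = 7p - 2 ⇒ p = \frac{1}{3}.
Matching constants: q = -7p + 7q + 1 ⇒ q = \frac{2}{9}.
General: f(n) = A·(7)^n + \frac{n}{3} + \frac{2}{9}.
Apply f(0) = -5: A + \frac{2}{9} = -5 ⇒ A = - \frac{47}{9}.
So f(n) = - \frac{47 \cdot 7^{n}}{9} + \frac{n}{3} + \frac{2}{9}.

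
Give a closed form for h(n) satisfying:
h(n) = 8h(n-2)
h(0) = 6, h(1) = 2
Characteristic equation: x² - 8 = 0.
Discriminant Δ = (0)² + 4·(8) = 32.
Roots r₁,₂ = (0 ± √32)/2, so r₁ = 2 \sqrt{2}, r₂ = - 2 \sqrt{2}.
General solution: h(n) = A·r₁^n + B·r₂^n.
From the initial conditions, A + B = 6 and r₁A + r₂B = 2.
Since r₁ - r₂ = √32: A = (2 - (6)r₂)/√32 = \frac{\sqrt{2}}{4} + 3, and B = 6 - A = 3 - \frac{\sqrt{2}}{4}.
So h(n) = \left(\frac{\sqrt{2}}{4} + 3\right)\left(2 \sqrt{2}\right)^n + \left(3 - \frac{\sqrt{2}}{4}\right)\left(- 2 \sqrt{2}\right)^n.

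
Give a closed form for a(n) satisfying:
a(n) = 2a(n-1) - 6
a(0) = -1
First-order linear non-homogeneous.
Homogeneous solution: a_h(n) = A·(2)^n.
Try constant particular solution a_p = K: K = 2K - 6 ⇒ K = 6.
General: a(n) = A·(2)^n + 6.
Apply a(0) = -1: A + 6 = -1 ⇒ A = -7.
So a(n) = 6 - 7 \cdot 2^{n}.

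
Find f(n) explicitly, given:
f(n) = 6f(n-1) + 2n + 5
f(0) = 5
First-order linear with linear forcing.
Homogeneous solution: f_h(n) = A·(6)^n.
Try particular f_p(n) = pn + q. Substituting:
  pn + q = 6(p(n-1) + q) + 2n + 5.
Matching the n-coefficient: p = 6p + 2 ⇒ p = - \frac{2}{5}.
Matching constants: q = -6p + 6q + 5 ⇒ q = - \frac{37}{25}.
General: f(n) = A·(6)^n - \frac{2 n}{5} - \frac{37}{25}.
Apply f(0) = 5: A - \frac{37}{25} = 5 ⇒ A = \frac{162}{25}.
So f(n) = \frac{162 \cdot 6^{n}}{25} - \frac{2 n}{5} - \frac{37}{25}.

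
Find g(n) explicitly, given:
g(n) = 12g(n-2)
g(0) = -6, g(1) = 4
Characteristic equation: x² - 12 = 0.
Discriminant Δ = (0)² + 4·(12) = 48.
Roots r₁,₂ = (0 ± √48)/2, so r₁ = 2 \sqrt{3}, r₂ = - 2 \sqrt{3}.
General solution: g(n) = A·r₁^n + B·r₂^n.
From the initial conditions, A + B = -6 and r₁A + r₂B = 4.
Since r₁ - r₂ = √48: A = (4 - (-6)r₂)/√48 = -3 + \frac{\sqrt{3}}{3}, and B = -6 - A = -3 - \frac{\sqrt{3}}{3}.
So g(n) = \left(-3 + \frac{\sqrt{3}}{3}\right)\left(2 \sqrt{3}\right)^n + \left(-3 - \frac{\sqrt{3}}{3}\right)\left(- 2 \sqrt{3}\right)^n.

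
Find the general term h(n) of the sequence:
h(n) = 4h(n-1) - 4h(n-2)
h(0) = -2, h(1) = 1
Characteristic equation: x² - 4x + 4 = 0, which is (x - (2))².
Repeated root r = 2.
General solution: h(n) = (A + Bn)·(2)^n.
From h(0) = -2: A = -2.
From h(1) = 1: (A + B)·(2) = 1 ⇒ B = \frac{5}{2}.
So h(n) = \left(\frac{5 n}{2} - 2\right) \cdot (2)^n.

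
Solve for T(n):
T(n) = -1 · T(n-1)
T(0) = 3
Pure geometric recurrence with ratio -1.
By induction T(n) = T(0) · (-1)^n = 3 \left(-1\right)^{n}.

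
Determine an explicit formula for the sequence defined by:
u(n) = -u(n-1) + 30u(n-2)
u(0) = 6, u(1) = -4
Characteristic equation: x² + x - 30 = 0, which factors as (x - (5))(x - (-6)) = 0.
Roots r₁ = 5, r₂ = -6 (distinct).
General solution: u(n) = A·(5)^n + B·(-6)^n.
From u(0) = 6: A + B = 6.
From u(1) = -4: 5A - 6B = -4.
Solving: A = \frac{32}{11}, B = \frac{34}{11}.
So u(n) = \frac{34 \left(-6\right)^{n}}{11} + \frac{32 \cdot 5^{n}}{11}.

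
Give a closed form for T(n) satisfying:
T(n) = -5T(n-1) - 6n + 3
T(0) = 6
First-order linear with linear forcing.
Homogeneous solution: T_h(n) = A·(-5)^n.
Try particular T_p(n) = pn + q. Substituting:
  pn + q = -5(p(n-1) + q) - 6n + 3.
Matching the n-coefficient: p = -5p - 6 ⇒ p = -1.
Matching constants: q = 5p - 5q + 3 ⇒ q = - \frac{1}{3}.
General: T(n) = A·(-5)^n - n - \frac{1}{3}.
Apply T(0) = 6: A - \frac{1}{3} = 6 ⇒ A = \frac{19}{3}.
So T(n) = \frac{19 \left(-5\right)^{n}}{3} - n - \frac{1}{3}.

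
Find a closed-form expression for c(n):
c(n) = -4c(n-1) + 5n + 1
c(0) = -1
First-order linear with linear forcing.
Homogeneous solution: c_h(n) = A·(-4)^n.
Try particular c_p(n) = pn + q. Substituting:
  pn + q = -4(p(n-1) + q) + 5n + 1.
Matching the n-coefficient: p = -4p + 5 ⇒ p = 1.
Matching constants: q = 4p - 4q + 1 ⇒ q = 1.
General: c(n) = A·(-4)^n + n + 1.
Apply c(0) = -1: A + 1 = -1 ⇒ A = -2.
So c(n) = - 2 \left(-4\right)^{n} + n + 1.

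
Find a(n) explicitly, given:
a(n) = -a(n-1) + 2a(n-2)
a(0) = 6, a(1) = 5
Characteristic equation: x² + x - 2 = 0, which factors as (x - (-2))(x - (1)) = 0.
Roots r₁ = -2, r₂ = 1 (distinct).
General solution: a(n) = A·(-2)^n + B·(1)^n.
From a(0) = 6: A + B = 6.
From a(1) = 5: -2A + B = 5.
Solving: A = \frac{1}{3}, B = \frac{17}{3}.
So a(n) = \frac{\left(-2\right)^{n}}{3} + \frac{17}{3}.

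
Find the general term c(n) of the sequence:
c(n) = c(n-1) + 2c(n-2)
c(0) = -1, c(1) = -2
Characteristic equation: x² - x - 2 = 0, which factors as (x - (-1))(x - (2)) = 0.
Roots r₁ = -1, r₂ = 2 (distinct).
General solution: c(n) = A·(-1)^n + B·(2)^n.
From c(0) = -1: A + B = -1.
From c(1) = -2: -A + 2B = -2.
Solving: A = 0, B = -1.
So c(n) = - 2^{n}.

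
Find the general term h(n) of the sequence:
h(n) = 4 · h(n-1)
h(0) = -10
Pure geometric recurrence with ratio 4.
By induction h(n) = h(0) · (4)^n = - 10 \cdot 4^{n}.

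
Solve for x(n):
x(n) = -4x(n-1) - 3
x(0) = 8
First-order linear non-homogeneous.
Homogeneous solution: x_h(n) = A·(-4)^n.
Try constant particular solution x_p = K: K = -4K - 3 ⇒ K = - \frac{3}{5}.
General: x(n) = A·(-4)^n - \frac{3}{5}.
Apply x(0) = 8: A - \frac{3}{5} = 8 ⇒ A = \frac{43}{5}.
So x(n) = \frac{43 \left(-4\right)^{n}}{5} - \frac{3}{5}.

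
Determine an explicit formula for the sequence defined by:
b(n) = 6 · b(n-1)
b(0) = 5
Pure geometric recurrence with ratio 6.
By induction b(n) = b(0) · (6)^n = 5 \cdot 6^{n}.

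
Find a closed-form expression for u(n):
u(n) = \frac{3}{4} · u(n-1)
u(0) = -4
Pure geometric recurrence with ratio \frac{3}{4}.
By induction u(n) = u(0) · (\frac{3}{4})^n = - 4 \left(\frac{3}{4}\right)^{n}.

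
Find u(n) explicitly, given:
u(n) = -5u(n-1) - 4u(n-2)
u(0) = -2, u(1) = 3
Characteristic equation: x² + 5x + 4 = 0, which factors as (x - (-4))(x - (-1)) = 0.
Roots r₁ = -4, r₂ = -1 (distinct).
General solution: u(n) = A·(-4)^n + B·(-1)^n.
From u(0) = -2: A + B = -2.
From u(1) = 3: -4A - B = 3.
Solving: A = - \frac{1}{3}, B = - \frac{5}{3}.
So u(n) = - \frac{5 \left(-1\right)^{n}}{3} - \frac{\left(-4\right)^{n}}{3}.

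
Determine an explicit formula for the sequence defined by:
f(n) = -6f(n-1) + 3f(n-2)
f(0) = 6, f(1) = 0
Characteristic equation: x² + 6x - 3 = 0.
Discriminant Δ = (-6)² + 4·(3) = 48.
Roots r₁,₂ = (-6 ± √48)/2, so r₁ = -3 + 2 \sqrt{3}, r₂ = - 2 \sqrt{3} - 3.
General solution: f(n) = A·r₁^n + B·r₂^n.
From the initial conditions, A + B = 6 and r₁A + r₂B = 0.
Since r₁ - r₂ = √48: A = (0 - (6)r₂)/√48 = \frac{3 \sqrt{3}}{2} + 3, and B = 6 - A = 3 - \frac{3 \sqrt{3}}{2}.
So f(n) = \left(\frac{3 \sqrt{3}}{2} + 3\right)\left(-3 + 2 \sqrt{3}\right)^n + \left(3 - \frac{3 \sqrt{3}}{2}\right)\left(- 2 \sqrt{3} - 3\right)^n.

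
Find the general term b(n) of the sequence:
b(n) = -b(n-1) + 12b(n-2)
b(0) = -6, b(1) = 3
Characteristic equation: x² + x - 12 = 0, which factors as (x - (-4))(x - (3)) = 0.
Roots r₁ = -4, r₂ = 3 (distinct).
General solution: b(n) = A·(-4)^n + B·(3)^n.
From b(0) = -6: A + B = -6.
From b(1) = 3: -4A + 3B = 3.
Solving: A = -3, B = -3.
So b(n) = - 3 \left(-4\right)^{n} - 3 \cdot 3^{n}.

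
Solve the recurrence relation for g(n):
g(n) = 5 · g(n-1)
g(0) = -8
Pure geometric recurrence with ratio 5.
By induction g(n) = g(0) · (5)^n = - 8 \cdot 5^{n}.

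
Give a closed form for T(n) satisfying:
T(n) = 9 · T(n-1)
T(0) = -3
Pure geometric recurrence with ratio 9.
By induction T(n) = T(0) · (9)^n = - 3 \cdot 9^{n}.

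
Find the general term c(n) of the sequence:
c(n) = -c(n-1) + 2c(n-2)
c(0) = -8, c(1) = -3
Characteristic equation: x² + x - 2 = 0, which factors as (x - (-2))(x - (1)) = 0.
Roots r₁ = -2, r₂ = 1 (distinct).
General solution: c(n) = A·(-2)^n + B·(1)^n.
From c(0) = -8: A + B = -8.
From c(1) = -3: -2A + B = -3.
Solving: A = - \frac{5}{3}, B = - \frac{19}{3}.
So c(n) = - \frac{5 \left(-2\right)^{n}}{3} - \frac{19}{3}.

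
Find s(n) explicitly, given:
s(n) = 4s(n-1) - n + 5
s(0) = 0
First-order linear with linear forcing.
Homogeneous solution: s_h(n) = A·(4)^n.
Try particular s_p(n) = pn + q. Substituting:
  pn + q = 4(p(n-1) + q) - n + 5.
Matching the n-coefficient: p = 4p - 1 ⇒ p = \frac{1}{3}.
Matching constants: q = -4p + 4q + 5 ⇒ q = - \frac{11}{9}.
General: s(n) = A·(4)^n + \frac{n}{3} - \frac{11}{9}.
Apply s(0) = 0: A - \frac{11}{9} = 0 ⇒ A = \frac{11}{9}.
So s(n) = \frac{11 \cdot 4^{n}}{9} + \frac{n}{3} - \frac{11}{9}.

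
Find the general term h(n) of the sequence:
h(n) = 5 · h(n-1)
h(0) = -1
Pure geometric recurrence with ratio 5.
By induction h(n) = h(0) · (5)^n = - 5^{n}.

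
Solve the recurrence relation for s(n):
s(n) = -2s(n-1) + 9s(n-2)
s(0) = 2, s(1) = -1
Characteristic equation: x² + 2x - 9 = 0.
Discriminant Δ = (-2)² + 4·(9) = 40.
Roots r₁,₂ = (-2 ± √40)/2, so r₁ = -1 + \sqrt{10}, r₂ = - \sqrt{10} - 1.
General solution: s(n) = A·r₁^n + B·r₂^n.
From the initial conditions, A + B = 2 and r₁A + r₂B = -1.
Since r₁ - r₂ = √40: A = (-1 - (2)r₂)/√40 = \frac{\sqrt{10}}{20} + 1, and B = 2 - A = 1 - \frac{\sqrt{10}}{20}.
So s(n) = \left(\frac{\sqrt{10}}{20} + 1\right)\left(-1 + \sqrt{10}\right)^n + \left(1 - \frac{\sqrt{10}}{20}\right)\left(- \sqrt{10} - 1\right)^n.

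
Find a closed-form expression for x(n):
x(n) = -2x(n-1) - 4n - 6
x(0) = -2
First-order linear with linear forcing.
Homogeneous solution: x_h(n) = A·(-2)^n.
Try particular x_p(n) = pn + q. Substituting:
  pn + q = -2(p(n-1) + q) - 4n - 6.
Matching the n-coefficient: p = -2p - 4 ⇒ p = - \frac{4}{3}.
Matching constants: q = 2p - 2q - 6 ⇒ q = - \frac{26}{9}.
General: x(n) = A·(-2)^n - \frac{4 n}{3} - \frac{26}{9}.
Apply x(0) = -2: A - \frac{26}{9} = -2 ⇒ A = \frac{8}{9}.
So x(n) = \frac{8 \left(-2\right)^{n}}{9} - \frac{4 n}{3} - \frac{26}{9}.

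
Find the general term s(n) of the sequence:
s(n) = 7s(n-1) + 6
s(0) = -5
First-order linear non-homogeneous.
Homogeneous solution: s_h(n) = A·(7)^n.
Try constant particular solution s_p = K: K = 7K + 6 ⇒ K = -1.
General: s(n) = A·(7)^n - 1.
Apply s(0) = -5: A - 1 = -5 ⇒ A = -4.
So s(n) = - 4 \cdot 7^{n} - 1.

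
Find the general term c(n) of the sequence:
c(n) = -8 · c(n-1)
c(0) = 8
Pure geometric recurrence with ratio -8.
By induction c(n) = c(0) · (-8)^n = 8 \left(-8\right)^{n}.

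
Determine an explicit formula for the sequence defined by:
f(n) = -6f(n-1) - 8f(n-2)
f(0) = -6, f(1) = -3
Characteristic equation: x² + 6x + 8 = 0, which factors as (x - (-4))(x - (-2)) = 0.
Roots r₁ = -4, r₂ = -2 (distinct).
General solution: f(n) = A·(-4)^n + B·(-2)^n.
From f(0) = -6: A + B = -6.
From f(1) = -3: -4A - 2B = -3.
Solving: A = \frac{15}{2}, B = - \frac{27}{2}.
So f(n) = - \frac{27 \left(-2\right)^{n}}{2} + \frac{15 \left(-4\right)^{n}}{2}.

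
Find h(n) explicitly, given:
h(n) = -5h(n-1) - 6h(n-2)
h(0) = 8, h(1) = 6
Characteristic equation: x² + 5x + 6 = 0, which factors as (x - (-3))(x - (-2)) = 0.
Roots r₁ = -3, r₂ = -2 (distinct).
General solution: h(n) = A·(-3)^n + B·(-2)^n.
From h(0) = 8: A + B = 8.
From h(1) = 6: -3A - 2B = 6.
Solving: A = -22, B = 30.
So h(n) = 30 \left(-2\right)^{n} - 22 \left(-3\right)^{n}.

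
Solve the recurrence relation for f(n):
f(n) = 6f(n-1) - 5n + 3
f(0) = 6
First-order linear with linear forcing.
Homogeneous solution: f_h(n) = A·(6)^n.
Try particular f_p(n) = pn + q. Substituting:
  pn + q = 6(p(n-1) + q) - 5n + 3.
Matching the n-coefficient: p = 6p - 5 ⇒ p = 1.
Matching constants: q = -6p + 6q + 3 ⇒ q = \frac{3}{5}.
General: f(n) = A·(6)^n + n + \frac{3}{5}.
Apply f(0) = 6: A + \frac{3}{5} = 6 ⇒ A = \frac{27}{5}.
So f(n) = \frac{27 \cdot 6^{n}}{5} + n + \frac{3}{5}.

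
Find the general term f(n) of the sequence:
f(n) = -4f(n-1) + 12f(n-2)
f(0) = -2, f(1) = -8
Characteristic equation: x² + 4x - 12 = 0, which factors as (x - (-6))(x - (2)) = 0.
Roots r₁ = -6, r₂ = 2 (distinct).
General solution: f(n) = A·(-6)^n + B·(2)^n.
From f(0) = -2: A + B = -2.
From f(1) = -8: -6A + 2B = -8.
Solving: A = \frac{1}{2}, B = - \frac{5}{2}.
So f(n) = \frac{\left(-6\right)^{n}}{2} - \frac{5 \cdot 2^{n}}{2}.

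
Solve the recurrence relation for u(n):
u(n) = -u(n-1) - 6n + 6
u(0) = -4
First-order linear with linear forcing.
Homogeneous solution: u_h(n) = A·(-1)^n.
Try particular u_p(n) = pn + q. Substituting:
  pn + q = -(p(n-1) + q) - 6n + 6.
Matching the n-coefficient: p = -p - 6 ⇒ p = -3.
Matching constants: q = p - q + 6 ⇒ q = \frac{3}{2}.
General: u(n) = A·(-1)^n - 3 n + \frac{3}{2}.
Apply u(0) = -4: A + \frac{3}{2} = -4 ⇒ A = - \frac{11}{2}.
So u(n) = - \frac{11 \left(-1\right)^{n}}{2} - 3 n + \frac{3}{2}.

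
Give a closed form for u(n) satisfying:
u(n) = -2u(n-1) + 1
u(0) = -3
First-order linear non-homogeneous.
Homogeneous solution: u_h(n) = A·(-2)^n.
Try constant particular solution u_p = K: K = -2K + 1 ⇒ K = \frac{1}{3}.
General: u(n) = A·(-2)^n + \frac{1}{3}.
Apply u(0) = -3: A + \frac{1}{3} = -3 ⇒ A = - \frac{10}{3}.
So u(n) = \frac{1}{3} - \frac{10 \left(-2\right)^{n}}{3}.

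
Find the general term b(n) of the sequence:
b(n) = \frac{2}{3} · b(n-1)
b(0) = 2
Pure geometric recurrence with ratio \frac{2}{3}.
By induction b(n) = b(0) · (\frac{2}{3})^n = 2 \left(\frac{2}{3}\right)^{n}.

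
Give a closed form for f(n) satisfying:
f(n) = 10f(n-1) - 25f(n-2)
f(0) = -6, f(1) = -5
Characteristic equation: x² - 10x + 25 = 0, which is (x - (5))².
Repeated root r = 5.
General solution: f(n) = (A + Bn)·(5)^n.
From f(0) = -6: A = -6.
From f(1) = -5: (A + B)·(5) = -5 ⇒ B = 5.
So f(n) = \left(5 n - 6\right) \cdot (5)^n.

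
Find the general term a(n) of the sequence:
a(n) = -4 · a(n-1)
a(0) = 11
Pure geometric recurrence with ratio -4.
By induction a(n) = a(0) · (-4)^n = 11 \left(-4\right)^{n}.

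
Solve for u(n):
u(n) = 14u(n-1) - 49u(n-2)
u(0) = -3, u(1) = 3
Characteristic equation: x² - 14x + 49 = 0, which is (x - (7))².
Repeated root r = 7.
General solution: u(n) = (A + Bn)·(7)^n.
From u(0) = -3: A = -3.
From u(1) = 3: (A + B)·(7) = 3 ⇒ B = \frac{24}{7}.
So u(n) = \left(\frac{24 n}{7} - 3\right) \cdot (7)^n.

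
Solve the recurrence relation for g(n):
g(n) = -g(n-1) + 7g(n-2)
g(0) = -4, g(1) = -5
Characteristic equation: x² + x - 7 = 0.
Discriminant Δ = (-1)² + 4·(7) = 29.
Roots r₁,₂ = (-1 ± √29)/2, so r₁ = - \frac{1}{2} + \frac{\sqrt{29}}{2}, r₂ = - \frac{\sqrt{29}}{2} - \frac{1}{2}.
General solution: g(n) = A·r₁^n + B·r₂^n.
From the initial conditions, A + B = -4 and r₁A + r₂B = -5.
Since r₁ - r₂ = √29: A = (-5 - (-4)r₂)/√29 = -2 - \frac{7 \sqrt{29}}{29}, and B = -4 - A = -2 + \frac{7 \sqrt{29}}{29}.
So g(n) = \left(-2 - \frac{7 \sqrt{29}}{29}\right)\left(- \frac{1}{2} + \frac{\sqrt{29}}{2}\right)^n + \left(-2 + \frac{7 \sqrt{29}}{29}\right)\left(- \frac{\sqrt{29}}{2} - \frac{1}{2}\right)^n.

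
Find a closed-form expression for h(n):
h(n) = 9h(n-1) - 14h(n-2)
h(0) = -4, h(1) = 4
Characteristic equation: x² - 9x + 14 = 0, which factors as (x - (2))(x - (7)) = 0.
Roots r₁ = 2, r₂ = 7 (distinct).
General solution: h(n) = A·(2)^n + B·(7)^n.
From h(0) = -4: A + B = -4.
From h(1) = 4: 2A + 7B = 4.
Solving: A = - \frac{32}{5}, B = \frac{12}{5}.
So h(n) = - \frac{32 \cdot 2^{n}}{5} + \frac{12 \cdot 7^{n}}{5}.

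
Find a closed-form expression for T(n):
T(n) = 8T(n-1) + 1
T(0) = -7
First-order linear non-homogeneous.
Homogeneous solution: T_h(n) = A·(8)^n.
Try constant particular solution T_p = K: K = 8K + 1 ⇒ K = - \frac{1}{7}.
General: T(n) = A·(8)^n - \frac{1}{7}.
Apply T(0) = -7: A - \frac{1}{7} = -7 ⇒ A = - \frac{48}{7}.
So T(n) = - \frac{48 \cdot 8^{n}}{7} - \frac{1}{7}.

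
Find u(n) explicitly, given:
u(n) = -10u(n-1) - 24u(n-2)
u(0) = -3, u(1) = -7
Characteristic equation: x² + 10x + 24 = 0, which factors as (x - (-4))(x - (-6)) = 0.
Roots r₁ = -4, r₂ = -6 (distinct).
General solution: u(n) = A·(-4)^n + B·(-6)^n.
From u(0) = -3: A + B = -3.
From u(1) = -7: -4A - 6B = -7.
Solving: A = - \frac{25}{2}, B = \frac{19}{2}.
So u(n) = - \frac{25 \left(-4\right)^{n}}{2} + \frac{19 \left(-6\right)^{n}}{2}.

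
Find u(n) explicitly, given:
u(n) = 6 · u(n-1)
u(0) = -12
Pure geometric recurrence with ratio 6.
By induction u(n) = u(0) · (6)^n = - 12 \cdot 6^{n}.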